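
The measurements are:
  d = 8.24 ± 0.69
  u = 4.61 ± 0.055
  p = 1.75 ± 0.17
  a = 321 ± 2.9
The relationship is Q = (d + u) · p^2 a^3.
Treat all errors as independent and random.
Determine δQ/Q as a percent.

Let w = d + u = 12.9. δw = √(δd² + δu²) = √(0.476 + 0.00302) = 0.692, so δw/w = 0.0539.
Q is then a monomial in w, p, a:
δQ/Q = √((δw/w)² + (2·δp/p)² + (3·δa/a)²) = √(0.00290 + 0.0377 + 0.000735) = 0.203

20.3%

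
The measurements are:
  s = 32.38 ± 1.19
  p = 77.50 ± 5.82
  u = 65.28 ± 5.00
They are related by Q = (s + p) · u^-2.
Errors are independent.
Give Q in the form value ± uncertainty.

0.02578 ± 0.00419

Let w = s + p = 109.9. δw = √(δs² + δp²) = √(1.42 + 33.9) = 5.94, so δw/w = 0.0541.
Q is then a monomial in w, u:
δQ/Q = √((δw/w)² + (-2·δu/u)²) = √(0.00292 + 0.0235) = 0.162
Q = 0.02578, so δQ = 0.162 × 0.02578 = 0.00419.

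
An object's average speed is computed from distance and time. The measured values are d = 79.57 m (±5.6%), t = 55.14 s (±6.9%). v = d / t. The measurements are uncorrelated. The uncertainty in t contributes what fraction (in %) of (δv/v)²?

(δv/v)² = (1·δd/d)² + (-1·δt/t)²
  d term: (1×0.0560)² = 0.00314
  t term: (-1×0.0690)² = 0.00476
Total = 0.00790. Share from t = 0.00476/0.00790 = 0.603.

60.3%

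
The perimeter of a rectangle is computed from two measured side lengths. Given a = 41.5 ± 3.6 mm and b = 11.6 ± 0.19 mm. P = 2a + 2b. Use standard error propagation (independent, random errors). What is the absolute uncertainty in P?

Absolute uncertainties add in quadrature for a linear combination:
  (2·δa)² = 51.8;  (2·δb)² = 0.144
δP = √(52.0) = 7.21 mm

7.21 mm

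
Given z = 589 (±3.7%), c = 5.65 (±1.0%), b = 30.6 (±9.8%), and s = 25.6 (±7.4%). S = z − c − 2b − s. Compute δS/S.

0.0457

S is a linear combination, so absolute uncertainties add in quadrature:
  (δz)² = 475;  (δc)² = 0.00319;  (2·δb)² = 36.0;  (δs)² = 3.59
δS = √(514) = 22.7
S = 497, so δS/S = 22.7/497 = 0.0457.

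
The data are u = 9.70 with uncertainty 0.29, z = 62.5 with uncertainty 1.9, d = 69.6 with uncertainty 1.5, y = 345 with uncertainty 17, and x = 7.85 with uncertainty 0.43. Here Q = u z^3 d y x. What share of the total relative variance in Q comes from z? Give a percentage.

(δQ/Q)² = (1·δu/u)² + (3·δz/z)² + (1·δd/d)² + (1·δy/y)² + (1·δx/x)²
  u term: (1×0.0299)² = 0.000894
  z term: (3×0.0304)² = 0.00832
  d term: (1×0.0216)² = 0.000464
  y term: (1×0.0493)² = 0.00243
  x term: (1×0.0548)² = 0.00300
Total = 0.0151. Share from z = 0.00832/0.0151 = 0.551.

55.1%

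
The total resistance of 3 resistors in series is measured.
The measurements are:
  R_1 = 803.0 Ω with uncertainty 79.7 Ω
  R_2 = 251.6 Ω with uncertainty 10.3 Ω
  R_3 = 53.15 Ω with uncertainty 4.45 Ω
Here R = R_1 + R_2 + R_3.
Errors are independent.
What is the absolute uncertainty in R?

Absolute uncertainties add in quadrature for a linear combination:
  (δR_1)² = 6350;  (δR_2)² = 106;  (δR_3)² = 19.8
δR = √(6480) = 80.5 Ω

80.5 Ω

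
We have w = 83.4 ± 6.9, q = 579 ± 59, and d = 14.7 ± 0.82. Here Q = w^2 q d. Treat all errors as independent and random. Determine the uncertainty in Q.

Each factor contributes (exponent × relative error)² to (δQ/Q)²:
  (2·δw/w)² = (2×0.0827)² = 0.0274;  (1·δq/q)² = (1×0.102)² = 0.0104;  (1·δd/d)² = (1×0.0558)² = 0.00311
δQ/Q = √(0.0409) = 0.202
Q = 5.92e+07, so δQ = 0.202 × 5.92e+07 = 1.2e+07.

1.2e+07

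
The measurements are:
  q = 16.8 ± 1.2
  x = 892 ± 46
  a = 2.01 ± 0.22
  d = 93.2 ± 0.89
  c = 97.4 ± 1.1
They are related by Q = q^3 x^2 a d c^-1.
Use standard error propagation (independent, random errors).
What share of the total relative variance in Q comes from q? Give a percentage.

66.8%

(δQ/Q)² = (3·δq/q)² + (2·δx/x)² + (1·δa/a)² + (1·δd/d)² + (-1·δc/c)²
  q term: (3×0.0714)² = 0.0459
  x term: (2×0.0516)² = 0.0106
  a term: (1×0.109)² = 0.0120
  d term: (1×0.00955)² = 9.12e-05
  c term: (-1×0.0113)² = 0.000128
Total = 0.0688. Share from q = 0.0459/0.0688 = 0.668.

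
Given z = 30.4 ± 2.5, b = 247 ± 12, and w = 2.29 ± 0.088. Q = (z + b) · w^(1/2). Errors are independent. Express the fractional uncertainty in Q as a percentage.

4.82%

Let u = z + b = 277. δu = √(δz² + δb²) = √(6.25 + 144) = 12.3, so δu/u = 0.0442.
Q is then a monomial in u, w:
δQ/Q = √((δu/u)² + (½·δw/w)²) = √(0.00195 + 0.000369) = 0.0482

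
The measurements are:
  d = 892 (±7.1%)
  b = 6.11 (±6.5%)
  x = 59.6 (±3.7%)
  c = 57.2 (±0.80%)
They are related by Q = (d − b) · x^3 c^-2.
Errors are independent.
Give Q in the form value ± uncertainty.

57300 ± 7620

Let u = d − b = 886. δu = √(δd² + δb²) = √(4010 + 0.158) = 63.3, so δu/u = 0.0715.
Q is then a monomial in u, x, c:
δQ/Q = √((δu/u)² + (3·δx/x)² + (-2·δc/c)²) = √(0.00511 + 0.0123 + 0.000256) = 0.133
Q = 57300, so δQ = 0.133 × 57300 = 7620.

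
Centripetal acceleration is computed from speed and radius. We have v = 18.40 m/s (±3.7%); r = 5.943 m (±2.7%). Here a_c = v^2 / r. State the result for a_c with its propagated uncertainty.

For a monomial a_c ∝ v^2, r^-1, fractional errors add in quadrature:
  (2·δv/v)² = (2×0.0370)² = 0.00548;  (-1·δr/r)² = (-1×0.0270)² = 0.000729
δa_c/a_c = √(0.00621) = 0.0788
a_c = 56.97 m/s^2, so δa_c = 0.0788 × 56.97 = 4.49 m/s^2.

56.97 ± 4.49 m/s^2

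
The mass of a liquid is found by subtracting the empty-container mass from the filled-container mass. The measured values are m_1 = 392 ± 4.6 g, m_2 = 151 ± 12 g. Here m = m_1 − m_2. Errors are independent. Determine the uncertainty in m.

12.9 g

For a sum/difference, combine absolute errors in quadrature:
  (δm_1)² = 21.2;  (δm_2)² = 144
δm = √(165) = 12.9 g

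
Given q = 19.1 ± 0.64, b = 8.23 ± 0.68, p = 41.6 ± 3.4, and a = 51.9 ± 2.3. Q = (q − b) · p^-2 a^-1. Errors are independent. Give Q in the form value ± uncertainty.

(1.21 ± 0.230) × 10^-4

Let u = q − b = 10.9. δu = √(δq² + δb²) = √(0.410 + 0.462) = 0.934, so δu/u = 0.0859.
Q is then a monomial in u, p, a:
δQ/Q = √((δu/u)² + (-2·δp/p)² + (-1·δa/a)²) = √(0.00738 + 0.0267 + 0.00196) = 0.190
Q = 0.000121, so δQ = 0.190 × 0.000121 = 2.3e-05.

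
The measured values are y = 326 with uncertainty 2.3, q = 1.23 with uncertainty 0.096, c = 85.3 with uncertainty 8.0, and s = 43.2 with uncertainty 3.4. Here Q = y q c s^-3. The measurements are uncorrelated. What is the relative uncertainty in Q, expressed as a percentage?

Q is a product of powers, so relative uncertainties combine in quadrature:
  (1·δy/y)² = (1×0.00706)² = 4.98e-05;  (1·δq/q)² = (1×0.0780)² = 0.00609;  (1·δc/c)² = (1×0.0938)² = 0.00880;  (-3·δs/s)² = (-3×0.0787)² = 0.0557
δQ/Q = √(0.0707) = 0.266

26.6%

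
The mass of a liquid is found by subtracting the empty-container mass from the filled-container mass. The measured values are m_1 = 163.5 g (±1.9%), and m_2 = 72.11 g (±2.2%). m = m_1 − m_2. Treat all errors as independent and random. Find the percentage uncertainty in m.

3.82%

Each term contributes (cᵢ δxᵢ)² to (δm)²:
  (δm_1)² = 9.65;  (δm_2)² = 2.52
δm = √(12.2) = 3.49 g
m = 91.39 g, so δm/m = 3.49/91.39 = 0.0382.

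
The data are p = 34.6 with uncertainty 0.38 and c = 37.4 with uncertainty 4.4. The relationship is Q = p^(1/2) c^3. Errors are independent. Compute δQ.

1.09e+05

Products/powers → add relative errors in quadrature, weighted by exponent:
  (½·δp/p)² = (0.5×0.0110)² = 3.02e-05;  (3·δc/c)² = (3×0.118)² = 0.125
δQ/Q = √(0.125) = 0.353
Q = 3.08e+05, so δQ = 0.353 × 3.08e+05 = 1.09e+05.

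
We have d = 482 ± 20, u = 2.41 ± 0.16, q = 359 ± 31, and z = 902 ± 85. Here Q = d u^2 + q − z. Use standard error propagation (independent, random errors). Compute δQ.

400

Let p = d·u^2 = 2800. δp/p = √((1·δd/d)² + (2·δu/u)²) = √(0.00172 + 0.0176) = 0.139, so δp = 389.
Q = p + q − z: δQ = √(δp² + δq² + δz²) = √(1.52e+05 + 961 + 7220) = 400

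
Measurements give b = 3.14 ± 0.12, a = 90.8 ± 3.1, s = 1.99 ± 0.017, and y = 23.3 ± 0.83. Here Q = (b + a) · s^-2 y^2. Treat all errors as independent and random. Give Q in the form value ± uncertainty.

Let u = b + a = 93.9. δu = √(δb² + δa²) = √(0.0144 + 9.61) = 3.10, so δu/u = 0.0330.
Q is then a monomial in u, s, y:
δQ/Q = √((δu/u)² + (-2·δs/s)² + (2·δy/y)²) = √(0.00109 + 0.000292 + 0.00508) = 0.0804
Q = 12900, so δQ = 0.0804 × 12900 = 1030.

12900 ± 1030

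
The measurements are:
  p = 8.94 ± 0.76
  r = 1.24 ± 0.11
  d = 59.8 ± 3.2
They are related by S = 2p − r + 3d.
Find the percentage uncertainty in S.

4.96%

Each term contributes (cᵢ δxᵢ)² to (δS)²:
  (2·δp)² = 2.31;  (δr)² = 0.0121;  (3·δd)² = 92.2
δS = √(94.5) = 9.72
S = 196, so δS/S = 9.72/196 = 0.0496.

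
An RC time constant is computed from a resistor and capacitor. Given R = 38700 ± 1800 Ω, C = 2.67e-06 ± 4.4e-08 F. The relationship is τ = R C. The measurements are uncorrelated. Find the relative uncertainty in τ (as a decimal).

Products/powers → add relative errors in quadrature, weighted by exponent:
  (1·δR/R)² = (1×0.0465)² = 0.00216;  (1·δC/C)² = (1×0.0165)² = 0.000272
δτ/τ = √(0.00243) = 0.0493

0.0493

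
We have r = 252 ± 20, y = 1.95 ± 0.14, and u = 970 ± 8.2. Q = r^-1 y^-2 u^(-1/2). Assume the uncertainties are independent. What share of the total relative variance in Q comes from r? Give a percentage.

(δQ/Q)² = (-1·δr/r)² + (-2·δy/y)² + (−½·δu/u)²
  r term: (-1×0.0794)² = 0.00630
  y term: (-2×0.0718)² = 0.0206
  u term: (-0.5×0.00845)² = 1.79e-05
Total = 0.0269. Share from r = 0.00630/0.0269 = 0.234.

23.4%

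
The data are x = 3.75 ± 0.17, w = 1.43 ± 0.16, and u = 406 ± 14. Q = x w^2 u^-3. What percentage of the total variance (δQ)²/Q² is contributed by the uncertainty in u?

(δQ/Q)² = (1·δx/x)² + (2·δw/w)² + (-3·δu/u)²
  x term: (1×0.0453)² = 0.00206
  w term: (2×0.112)² = 0.0501
  u term: (-3×0.0345)² = 0.0107
Total = 0.0628. Share from u = 0.0107/0.0628 = 0.170.

17.0%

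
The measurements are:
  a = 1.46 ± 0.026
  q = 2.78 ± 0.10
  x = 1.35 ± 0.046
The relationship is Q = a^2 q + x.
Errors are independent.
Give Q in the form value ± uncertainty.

Let p = a^2·q = 5.93. δp/p = √((2·δa/a)² + (1·δq/q)²) = √(0.00127 + 0.00129) = 0.0506, so δp = 0.300.
Q = p + x: δQ = √(δp² + δx²) = √(0.0900 + 0.00212) = 0.303
Q = 7.28.

7.28 ± 0.303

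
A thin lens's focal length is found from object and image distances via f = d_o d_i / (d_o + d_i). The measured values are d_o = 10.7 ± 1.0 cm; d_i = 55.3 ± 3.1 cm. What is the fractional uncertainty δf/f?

∂f/∂d_o = (d_i/(d_o+d_i))² = 0.702;  ∂f/∂d_i = (d_o/(d_o+d_i))² = 0.0263
δf = √((∂f/∂d_o · δd_o)² + (∂f/∂d_i · δd_i)²) = √(0.493 + 0.00664) = 0.707 cm
f = 8.97 cm, so δf/f = 0.707/8.97 = 0.0788.

0.0788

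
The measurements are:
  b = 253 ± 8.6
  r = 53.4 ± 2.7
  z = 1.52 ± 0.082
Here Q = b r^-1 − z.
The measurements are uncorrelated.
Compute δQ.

0.300

Let p = b·r^-1 = 4.74. δp/p = √((1·δb/b)² + (-1·δr/r)²) = √(0.00116 + 0.00256) = 0.0609, so δp = 0.289.
Q = p − z: δQ = √(δp² + δz²) = √(0.0833 + 0.00672) = 0.300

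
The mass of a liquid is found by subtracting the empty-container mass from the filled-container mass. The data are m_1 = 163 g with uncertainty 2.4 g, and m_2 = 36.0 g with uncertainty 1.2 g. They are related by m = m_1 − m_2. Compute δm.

Sums and differences: (δm)² = Σ (cᵢ δxᵢ)².
  (δm_1)² = 5.76;  (δm_2)² = 1.44
δm = √(7.20) = 2.68 g

2.68 g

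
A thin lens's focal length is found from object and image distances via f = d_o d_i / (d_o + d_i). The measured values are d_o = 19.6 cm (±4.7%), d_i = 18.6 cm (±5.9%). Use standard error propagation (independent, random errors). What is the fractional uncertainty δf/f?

∂f/∂d_o = (d_i/(d_o+d_i))² = 0.237;  ∂f/∂d_i = (d_o/(d_o+d_i))² = 0.263
δf = √((∂f/∂d_o · δd_o)² + (∂f/∂d_i · δd_i)²) = √(0.0477 + 0.0835) = 0.362 cm
f = 9.54 cm, so δf/f = 0.362/9.54 = 0.0379.

0.0379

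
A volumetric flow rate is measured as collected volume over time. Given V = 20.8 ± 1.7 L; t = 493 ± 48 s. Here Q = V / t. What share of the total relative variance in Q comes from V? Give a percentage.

41.3%

(δQ/Q)² = (1·δV/V)² + (-1·δt/t)²
  V term: (1×0.0817)² = 0.00668
  t term: (-1×0.0974)² = 0.00948
Total = 0.0162. Share from V = 0.00668/0.0162 = 0.413.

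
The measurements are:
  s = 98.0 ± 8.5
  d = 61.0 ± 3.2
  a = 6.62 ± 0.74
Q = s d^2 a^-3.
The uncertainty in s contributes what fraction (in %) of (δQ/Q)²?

(δQ/Q)² = (1·δs/s)² + (2·δd/d)² + (-3·δa/a)²
  s term: (1×0.0867)² = 0.00752
  d term: (2×0.0525)² = 0.0110
  a term: (-3×0.112)² = 0.112
Total = 0.131. Share from s = 0.00752/0.131 = 0.0574.

5.74%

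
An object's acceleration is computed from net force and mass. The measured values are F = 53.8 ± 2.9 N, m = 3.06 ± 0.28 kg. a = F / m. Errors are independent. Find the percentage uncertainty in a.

Relative error in a monomial: (δa/a)² = Σ (nᵢ · δxᵢ/xᵢ)².
  (1·δF/F)² = (1×0.0539)² = 0.00291;  (-1·δm/m)² = (-1×0.0915)² = 0.00837
δa/a = √(0.0113) = 0.106

10.6%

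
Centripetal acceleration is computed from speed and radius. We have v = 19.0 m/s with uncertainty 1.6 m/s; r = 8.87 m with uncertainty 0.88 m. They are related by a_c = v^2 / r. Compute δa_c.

7.96 m/s^2

For a monomial a_c ∝ v^2, r^-1, fractional errors add in quadrature:
  (2·δv/v)² = (2×0.0842)² = 0.0284;  (-1·δr/r)² = (-1×0.0992)² = 0.00984
δa_c/a_c = √(0.0382) = 0.195
a_c = 40.7 m/s^2, so δa_c = 0.195 × 40.7 = 7.96 m/s^2.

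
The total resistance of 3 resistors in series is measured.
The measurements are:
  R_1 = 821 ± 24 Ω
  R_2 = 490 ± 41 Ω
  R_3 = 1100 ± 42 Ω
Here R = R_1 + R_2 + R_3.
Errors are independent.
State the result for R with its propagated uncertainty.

2410 ± 63.4 Ω

R is a linear combination, so absolute uncertainties add in quadrature:
  (δR_1)² = 576;  (δR_2)² = 1680;  (δR_3)² = 1760
δR = √(4020) = 63.4 Ω
R = 2410 Ω.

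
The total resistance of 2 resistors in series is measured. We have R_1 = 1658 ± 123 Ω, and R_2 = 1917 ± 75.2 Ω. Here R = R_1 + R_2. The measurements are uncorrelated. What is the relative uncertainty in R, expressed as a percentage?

Each term contributes (cᵢ δxᵢ)² to (δR)²:
  (δR_1)² = 15100;  (δR_2)² = 5660
δR = √(20800) = 144 Ω
R = 3575 Ω, so δR/R = 144/3575 = 0.0403.

4.03%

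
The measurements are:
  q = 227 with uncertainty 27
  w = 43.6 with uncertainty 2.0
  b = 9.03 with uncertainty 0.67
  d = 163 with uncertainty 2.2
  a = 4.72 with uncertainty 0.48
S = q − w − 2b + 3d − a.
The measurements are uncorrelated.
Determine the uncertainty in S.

For a sum/difference, combine absolute errors in quadrature:
  (δq)² = 729;  (δw)² = 4.00;  (2·δb)² = 1.80;  (3·δd)² = 43.6;  (δa)² = 0.230
δS = √(779) = 27.9

27.9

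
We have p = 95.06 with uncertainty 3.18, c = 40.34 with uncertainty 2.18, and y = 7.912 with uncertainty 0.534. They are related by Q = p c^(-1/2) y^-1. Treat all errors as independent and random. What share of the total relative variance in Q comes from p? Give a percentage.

(δQ/Q)² = (1·δp/p)² + (−½·δc/c)² + (-1·δy/y)²
  p term: (1×0.0335)² = 0.00112
  c term: (-0.5×0.0540)² = 0.000730
  y term: (-1×0.0675)² = 0.00456
Total = 0.00640. Share from p = 0.00112/0.00640 = 0.175.

17.5%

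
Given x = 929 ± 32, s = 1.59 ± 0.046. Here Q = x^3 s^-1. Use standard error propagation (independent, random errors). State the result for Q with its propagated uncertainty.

Each factor contributes (exponent × relative error)² to (δQ/Q)²:
  (3·δx/x)² = (3×0.0344)² = 0.0107;  (-1·δs/s)² = (-1×0.0289)² = 0.000837
δQ/Q = √(0.0115) = 0.107
Q = 5.04e+08, so δQ = 0.107 × 5.04e+08 = 5.41e+07.

(5.04 ± 0.541) × 10^8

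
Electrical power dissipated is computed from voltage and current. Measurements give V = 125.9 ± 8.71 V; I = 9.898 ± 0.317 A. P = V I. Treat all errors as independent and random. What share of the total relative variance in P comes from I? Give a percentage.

17.6%

(δP/P)² = (1·δV/V)² + (1·δI/I)²
  V term: (1×0.0692)² = 0.00479
  I term: (1×0.0320)² = 0.00103
Total = 0.00581. Share from I = 0.00103/0.00581 = 0.176.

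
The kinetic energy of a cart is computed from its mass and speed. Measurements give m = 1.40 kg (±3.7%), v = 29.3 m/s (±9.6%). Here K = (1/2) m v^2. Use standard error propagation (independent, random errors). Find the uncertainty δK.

118 J

Relative error in a monomial: (δK/K)² = Σ (nᵢ · δxᵢ/xᵢ)².
  (1·δm/m)² = (1×0.0370)² = 0.00137;  (2·δv/v)² = (2×0.0960)² = 0.0369
δK/K = √(0.0382) = 0.196
K = 601 J, so δK = 0.196 × 601 = 118 J.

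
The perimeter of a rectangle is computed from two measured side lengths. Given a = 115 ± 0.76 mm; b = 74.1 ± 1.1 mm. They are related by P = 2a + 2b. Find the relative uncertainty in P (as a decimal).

Sums and differences: (δP)² = Σ (cᵢ δxᵢ)².
  (2·δa)² = 2.31;  (2·δb)² = 4.84
δP = √(7.15) = 2.67 mm
P = 378 mm, so δP/P = 2.67/378 = 0.00707.

0.00707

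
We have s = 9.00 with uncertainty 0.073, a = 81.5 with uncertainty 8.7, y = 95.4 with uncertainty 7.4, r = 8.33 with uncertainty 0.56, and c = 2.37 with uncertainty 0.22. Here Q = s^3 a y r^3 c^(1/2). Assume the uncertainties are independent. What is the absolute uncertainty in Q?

1.24e+09

Q is a product of powers, so relative uncertainties combine in quadrature:
  (3·δs/s)² = (3×0.00811)² = 0.000592;  (1·δa/a)² = (1×0.107)² = 0.0114;  (1·δy/y)² = (1×0.0776)² = 0.00602;  (3·δr/r)² = (3×0.0672)² = 0.0407;  (½·δc/c)² = (0.5×0.0928)² = 0.00215
δQ/Q = √(0.0608) = 0.247
Q = 5.04e+09, so δQ = 0.247 × 5.04e+09 = 1.24e+09.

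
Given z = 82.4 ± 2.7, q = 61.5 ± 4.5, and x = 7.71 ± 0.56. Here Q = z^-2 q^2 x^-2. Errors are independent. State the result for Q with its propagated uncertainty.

0.00937 ± 0.00203

Since Q is a product/quotient, work with relative uncertainties:
  (-2·δz/z)² = (-2×0.0328)² = 0.00429;  (2·δq/q)² = (2×0.0732)² = 0.0214;  (-2·δx/x)² = (-2×0.0726)² = 0.0211
δQ/Q = √(0.0468) = 0.216
Q = 0.00937, so δQ = 0.216 × 0.00937 = 0.00203.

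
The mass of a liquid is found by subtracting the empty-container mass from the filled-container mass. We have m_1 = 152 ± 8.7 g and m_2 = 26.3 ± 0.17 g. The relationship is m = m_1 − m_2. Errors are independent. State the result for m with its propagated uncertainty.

126 ± 8.70 g

Absolute uncertainties add in quadrature for a linear combination:
  (δm_1)² = 75.7;  (δm_2)² = 0.0289
δm = √(75.7) = 8.70 g
m = 126 g.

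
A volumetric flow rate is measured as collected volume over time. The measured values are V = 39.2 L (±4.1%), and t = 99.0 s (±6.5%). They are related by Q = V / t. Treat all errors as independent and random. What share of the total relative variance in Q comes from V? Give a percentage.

28.5%

(δQ/Q)² = (1·δV/V)² + (-1·δt/t)²
  V term: (1×0.0410)² = 0.00168
  t term: (-1×0.0650)² = 0.00423
Total = 0.00591. Share from V = 0.00168/0.00591 = 0.285.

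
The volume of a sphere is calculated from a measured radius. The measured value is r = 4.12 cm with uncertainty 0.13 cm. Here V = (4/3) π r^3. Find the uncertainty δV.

V ∝ r^3, so δV/V = |3| · δr/r = 3 × 0.0316 = 0.0947.
V = 293 cm^3, so δV = 0.0947 × 293 = 27.7 cm^3.

27.7 cm^3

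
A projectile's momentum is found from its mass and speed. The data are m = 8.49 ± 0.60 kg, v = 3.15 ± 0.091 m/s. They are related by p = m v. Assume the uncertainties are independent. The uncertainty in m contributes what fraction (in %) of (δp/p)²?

(δp/p)² = (1·δm/m)² + (1·δv/v)²
  m term: (1×0.0707)² = 0.00499
  v term: (1×0.0289)² = 0.000835
Total = 0.00583. Share from m = 0.00499/0.00583 = 0.857.

85.7%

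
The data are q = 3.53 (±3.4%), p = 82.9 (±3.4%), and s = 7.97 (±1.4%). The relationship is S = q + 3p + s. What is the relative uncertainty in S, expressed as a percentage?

3.25%

S is a linear combination, so absolute uncertainties add in quadrature:
  (δq)² = 0.0144;  (3·δp)² = 71.5;  (δs)² = 0.0125
δS = √(71.5) = 8.46
S = 260, so δS/S = 8.46/260 = 0.0325.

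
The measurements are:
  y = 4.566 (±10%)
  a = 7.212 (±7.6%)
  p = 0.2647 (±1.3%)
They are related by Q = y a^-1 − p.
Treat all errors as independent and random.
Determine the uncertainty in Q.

Let w = y·a^-1 = 0.6331. δw/w = √((1·δy/y)² + (-1·δa/a)²) = √(0.0100 + 0.00578) = 0.126, so δw = 0.0795.
Q = w − p: δQ = √(δw² + δp²) = √(0.00632 + 1.18e-05) = 0.0796

0.0796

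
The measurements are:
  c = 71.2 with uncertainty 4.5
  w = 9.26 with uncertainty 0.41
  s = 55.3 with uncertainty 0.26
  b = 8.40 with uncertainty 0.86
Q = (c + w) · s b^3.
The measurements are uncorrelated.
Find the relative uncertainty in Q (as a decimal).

Let u = c + w = 80.5. δu = √(δc² + δw²) = √(20.2 + 0.168) = 4.52, so δu/u = 0.0562.
Q is then a monomial in u, s, b:
δQ/Q = √((δu/u)² + (1·δs/s)² + (3·δb/b)²) = √(0.00315 + 2.21e-05 + 0.0943) = 0.312

0.312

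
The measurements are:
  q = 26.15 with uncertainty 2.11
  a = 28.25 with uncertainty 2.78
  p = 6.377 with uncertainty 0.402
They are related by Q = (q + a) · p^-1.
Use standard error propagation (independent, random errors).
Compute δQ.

Let u = q + a = 54.40. δu = √(δq² + δa²) = √(4.45 + 7.73) = 3.49, so δu/u = 0.0642.
Q is then a monomial in u, p:
δQ/Q = √((δu/u)² + (-1·δp/p)²) = √(0.00412 + 0.00397) = 0.0899
Q = 8.531, so δQ = 0.0899 × 8.531 = 0.767.

0.767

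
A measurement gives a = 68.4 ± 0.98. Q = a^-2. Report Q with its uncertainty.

Q ∝ a^-2, so δQ/Q = |-2| · δa/a = 2 × 0.0143 = 0.0287.
Q = 0.000214, so δQ = 0.0287 × 0.000214 = 6.12e-06.

(2.14 ± 0.0612) × 10^-4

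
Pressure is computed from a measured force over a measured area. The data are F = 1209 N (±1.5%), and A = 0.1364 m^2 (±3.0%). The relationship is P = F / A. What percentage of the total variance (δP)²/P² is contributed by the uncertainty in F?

(δP/P)² = (1·δF/F)² + (-1·δA/A)²
  F term: (1×0.0150)² = 0.000225
  A term: (-1×0.0300)² = 0.000900
Total = 0.00112. Share from F = 0.000225/0.00112 = 0.200.

20.0%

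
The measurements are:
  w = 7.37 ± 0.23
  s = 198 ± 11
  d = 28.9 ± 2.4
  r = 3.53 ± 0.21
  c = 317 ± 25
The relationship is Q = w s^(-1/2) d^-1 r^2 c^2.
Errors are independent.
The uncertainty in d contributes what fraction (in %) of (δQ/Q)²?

14.5%

(δQ/Q)² = (1·δw/w)² + (−½·δs/s)² + (-1·δd/d)² + (2·δr/r)² + (2·δc/c)²
  w term: (1×0.0312)² = 0.000974
  s term: (-0.5×0.0556)² = 0.000772
  d term: (-1×0.0830)² = 0.00690
  r term: (2×0.0595)² = 0.0142
  c term: (2×0.0789)² = 0.0249
Total = 0.0477. Share from d = 0.00690/0.0477 = 0.145.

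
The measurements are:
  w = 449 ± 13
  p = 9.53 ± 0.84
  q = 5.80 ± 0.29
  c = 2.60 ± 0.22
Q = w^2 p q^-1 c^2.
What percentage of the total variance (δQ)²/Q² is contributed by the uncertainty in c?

(δQ/Q)² = (2·δw/w)² + (1·δp/p)² + (-1·δq/q)² + (2·δc/c)²
  w term: (2×0.0290)² = 0.00335
  p term: (1×0.0881)² = 0.00777
  q term: (-1×0.0500)² = 0.00250
  c term: (2×0.0846)² = 0.0286
Total = 0.0423. Share from c = 0.0286/0.0423 = 0.678.

67.8%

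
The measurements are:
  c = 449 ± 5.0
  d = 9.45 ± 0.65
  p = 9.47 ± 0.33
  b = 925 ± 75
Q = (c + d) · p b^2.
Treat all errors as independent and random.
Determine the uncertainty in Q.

6.17e+08

Let u = c + d = 458. δu = √(δc² + δd²) = √(25.0 + 0.423) = 5.04, so δu/u = 0.0110.
Q is then a monomial in u, p, b:
δQ/Q = √((δu/u)² + (1·δp/p)² + (2·δb/b)²) = √(0.000121 + 0.00121 + 0.0263) = 0.166
Q = 3.71e+09, so δQ = 0.166 × 3.71e+09 = 6.17e+08.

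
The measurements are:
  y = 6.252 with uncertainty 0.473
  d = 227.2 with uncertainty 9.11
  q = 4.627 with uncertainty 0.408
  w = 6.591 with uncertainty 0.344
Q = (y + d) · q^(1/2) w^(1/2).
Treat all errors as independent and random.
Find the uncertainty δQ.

Let u = y + d = 233.5. δu = √(δy² + δd²) = √(0.224 + 83.0) = 9.12, so δu/u = 0.0391.
Q is then a monomial in u, q, w:
δQ/Q = √((δu/u)² + (½·δq/q)² + (½·δw/w)²) = √(0.00153 + 0.00194 + 0.000681) = 0.0644
Q = 1289, so δQ = 0.0644 × 1289 = 83.1.

83.1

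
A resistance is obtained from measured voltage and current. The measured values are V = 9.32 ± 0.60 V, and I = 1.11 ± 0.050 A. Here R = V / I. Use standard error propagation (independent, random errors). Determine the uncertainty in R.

R is a product of powers, so relative uncertainties combine in quadrature:
  (1·δV/V)² = (1×0.0644)² = 0.00414;  (-1·δI/I)² = (-1×0.0450)² = 0.00203
δR/R = √(0.00617) = 0.0786
R = 8.40 Ω, so δR = 0.0786 × 8.40 = 0.660 Ω.

0.660 Ω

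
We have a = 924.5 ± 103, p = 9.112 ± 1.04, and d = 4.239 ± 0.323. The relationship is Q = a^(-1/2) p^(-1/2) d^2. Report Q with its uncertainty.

0.1958 ± 0.0337

Each factor contributes (exponent × relative error)² to (δQ/Q)²:
  (−½·δa/a)² = (-0.5×0.111)² = 0.00310;  (−½·δp/p)² = (-0.5×0.114)² = 0.00326;  (2·δd/d)² = (2×0.0762)² = 0.0232
δQ/Q = √(0.0296) = 0.172
Q = 0.1958, so δQ = 0.172 × 0.1958 = 0.0337.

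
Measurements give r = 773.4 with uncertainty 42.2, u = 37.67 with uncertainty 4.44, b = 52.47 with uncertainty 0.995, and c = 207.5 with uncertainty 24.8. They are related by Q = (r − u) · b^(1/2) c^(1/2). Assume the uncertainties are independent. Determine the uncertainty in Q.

Let w = r − u = 735.7. δw = √(δr² + δu²) = √(1780 + 19.7) = 42.4, so δw/w = 0.0577.
Q is then a monomial in w, b, c:
δQ/Q = √((δw/w)² + (½·δb/b)² + (½·δc/c)²) = √(0.00333 + 8.99e-05 + 0.00357) = 0.0836
Q = 76770, so δQ = 0.0836 × 76770 = 6420.

6420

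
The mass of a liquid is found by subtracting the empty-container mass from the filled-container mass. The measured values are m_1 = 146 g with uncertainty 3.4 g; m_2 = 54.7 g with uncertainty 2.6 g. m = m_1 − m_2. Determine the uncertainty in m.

Absolute uncertainties add in quadrature for a linear combination:
  (δm_1)² = 11.6;  (δm_2)² = 6.76
δm = √(18.3) = 4.28 g

4.28 g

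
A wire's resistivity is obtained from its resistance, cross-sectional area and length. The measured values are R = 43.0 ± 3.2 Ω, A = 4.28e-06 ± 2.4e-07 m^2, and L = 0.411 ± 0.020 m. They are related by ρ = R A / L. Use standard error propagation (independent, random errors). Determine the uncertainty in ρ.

4.71e-05 Ω·m

Since ρ is a product/quotient, work with relative uncertainties:
  (1·δR/R)² = (1×0.0744)² = 0.00554;  (1·δA/A)² = (1×0.0561)² = 0.00314;  (-1·δL/L)² = (-1×0.0487)² = 0.00237
δρ/ρ = √(0.0111) = 0.105
ρ = 0.000448 Ω·m, so δρ = 0.105 × 0.000448 = 4.71e-05 Ω·m.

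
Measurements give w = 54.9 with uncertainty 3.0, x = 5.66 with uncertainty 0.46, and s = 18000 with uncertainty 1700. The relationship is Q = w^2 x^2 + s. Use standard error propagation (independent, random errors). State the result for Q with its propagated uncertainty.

Let p = w^2·x^2 = 96600. δp/p = √((2·δw/w)² + (2·δx/x)²) = √(0.0119 + 0.0264) = 0.196, so δp = 18900.
Q = p + s: δQ = √(δp² + δs²) = √(3.58e+08 + 2.89e+06) = 19000
Q = 1.15e+05.

(1.15 ± 0.190) × 10^5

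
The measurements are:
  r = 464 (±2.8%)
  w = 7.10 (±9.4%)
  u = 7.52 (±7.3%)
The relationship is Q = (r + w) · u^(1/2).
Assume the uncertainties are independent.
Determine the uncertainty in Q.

59.1

Let h = r + w = 471. δh = √(δr² + δw²) = √(169 + 0.445) = 13.0, so δh/h = 0.0276.
Q is then a monomial in h, u:
δQ/Q = √((δh/h)² + (½·δu/u)²) = √(0.000763 + 0.00133) = 0.0458
Q = 1290, so δQ = 0.0458 × 1290 = 59.1.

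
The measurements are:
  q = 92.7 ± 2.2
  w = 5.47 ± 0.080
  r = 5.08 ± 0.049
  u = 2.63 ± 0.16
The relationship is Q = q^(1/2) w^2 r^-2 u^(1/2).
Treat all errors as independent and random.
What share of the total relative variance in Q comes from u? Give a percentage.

(δQ/Q)² = (½·δq/q)² + (2·δw/w)² + (-2·δr/r)² + (½·δu/u)²
  q term: (0.5×0.0237)² = 0.000141
  w term: (2×0.0146)² = 0.000856
  r term: (-2×0.00965)² = 0.000372
  u term: (0.5×0.0608)² = 0.000925
Total = 0.00229. Share from u = 0.000925/0.00229 = 0.403.

40.3%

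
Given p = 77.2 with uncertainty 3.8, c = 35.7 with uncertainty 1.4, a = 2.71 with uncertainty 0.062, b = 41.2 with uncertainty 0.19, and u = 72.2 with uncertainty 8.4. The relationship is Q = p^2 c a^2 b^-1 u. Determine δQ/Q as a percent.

Each factor contributes (exponent × relative error)² to (δQ/Q)²:
  (2·δp/p)² = (2×0.0492)² = 0.00969;  (1·δc/c)² = (1×0.0392)² = 0.00154;  (2·δa/a)² = (2×0.0229)² = 0.00209;  (-1·δb/b)² = (-1×0.00461)² = 2.13e-05;  (1·δu/u)² = (1×0.116)² = 0.0135
δQ/Q = √(0.0269) = 0.164

16.4%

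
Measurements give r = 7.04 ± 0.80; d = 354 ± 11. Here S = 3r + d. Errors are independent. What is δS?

11.3

S is a linear combination, so absolute uncertainties add in quadrature:
  (3·δr)² = 5.76;  (δd)² = 121
δS = √(127) = 11.3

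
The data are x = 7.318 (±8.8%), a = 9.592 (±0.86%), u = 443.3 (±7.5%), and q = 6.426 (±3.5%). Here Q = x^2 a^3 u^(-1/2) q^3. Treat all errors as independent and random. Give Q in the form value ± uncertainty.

(5.956 ± 1.25) × 10^5

Products/powers → add relative errors in quadrature, weighted by exponent:
  (2·δx/x)² = (2×0.0880)² = 0.0310;  (3·δa/a)² = (3×0.00860)² = 0.000666;  (−½·δu/u)² = (-0.5×0.0750)² = 0.00141;  (3·δq/q)² = (3×0.0350)² = 0.0110
δQ/Q = √(0.0441) = 0.210
Q = 595600, so δQ = 0.210 × 595600 = 1.25e+05.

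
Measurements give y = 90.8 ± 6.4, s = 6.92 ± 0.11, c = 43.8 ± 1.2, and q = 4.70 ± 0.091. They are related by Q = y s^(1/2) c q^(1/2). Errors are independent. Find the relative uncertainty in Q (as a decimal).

0.0767

Relative error in a monomial: (δQ/Q)² = Σ (nᵢ · δxᵢ/xᵢ)².
  (1·δy/y)² = (1×0.0705)² = 0.00497;  (½·δs/s)² = (0.5×0.0159)² = 6.32e-05;  (1·δc/c)² = (1×0.0274)² = 0.000751;  (½·δq/q)² = (0.5×0.0194)² = 9.37e-05
δQ/Q = √(0.00588) = 0.0767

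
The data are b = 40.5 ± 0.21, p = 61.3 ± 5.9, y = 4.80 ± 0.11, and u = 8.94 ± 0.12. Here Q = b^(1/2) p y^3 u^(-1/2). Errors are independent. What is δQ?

1710

Products/powers → add relative errors in quadrature, weighted by exponent:
  (½·δb/b)² = (0.5×0.00519)² = 6.72e-06;  (1·δp/p)² = (1×0.0962)² = 0.00926;  (3·δy/y)² = (3×0.0229)² = 0.00473;  (−½·δu/u)² = (-0.5×0.0134)² = 4.5e-05
δQ/Q = √(0.0140) = 0.118
Q = 14400, so δQ = 0.118 × 14400 = 1710.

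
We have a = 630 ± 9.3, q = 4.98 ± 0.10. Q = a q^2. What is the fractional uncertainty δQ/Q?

0.0428

Products/powers → add relative errors in quadrature, weighted by exponent:
  (1·δa/a)² = (1×0.0148)² = 0.000218;  (2·δq/q)² = (2×0.0201)² = 0.00161
δQ/Q = √(0.00183) = 0.0428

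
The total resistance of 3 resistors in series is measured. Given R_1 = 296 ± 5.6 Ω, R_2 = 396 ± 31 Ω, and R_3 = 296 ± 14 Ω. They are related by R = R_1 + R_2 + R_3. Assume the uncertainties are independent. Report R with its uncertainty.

988 ± 34.5 Ω

For a sum/difference, combine absolute errors in quadrature:
  (δR_1)² = 31.4;  (δR_2)² = 961;  (δR_3)² = 196
δR = √(1190) = 34.5 Ω
R = 988 Ω.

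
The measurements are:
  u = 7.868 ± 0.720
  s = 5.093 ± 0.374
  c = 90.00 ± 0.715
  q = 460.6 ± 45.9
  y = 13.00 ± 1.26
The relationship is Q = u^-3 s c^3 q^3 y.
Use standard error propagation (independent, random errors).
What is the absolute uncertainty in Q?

Q is a product of powers, so relative uncertainties combine in quadrature:
  (-3·δu/u)² = (-3×0.0915)² = 0.0754;  (1·δs/s)² = (1×0.0734)² = 0.00539;  (3·δc/c)² = (3×0.00794)² = 0.000568;  (3·δq/q)² = (3×0.0997)² = 0.0894;  (1·δy/y)² = (1×0.0969)² = 0.00939
δQ/Q = √(0.180) = 0.424
Q = 9.683e+12, so δQ = 0.424 × 9.683e+12 = 4.11e+12.

4.11e+12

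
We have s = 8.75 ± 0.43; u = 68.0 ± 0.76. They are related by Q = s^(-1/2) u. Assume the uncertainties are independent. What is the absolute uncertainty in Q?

0.621

Products/powers → add relative errors in quadrature, weighted by exponent:
  (−½·δs/s)² = (-0.5×0.0491)² = 0.000604;  (1·δu/u)² = (1×0.0112)² = 0.000125
δQ/Q = √(0.000729) = 0.0270
Q = 23.0, so δQ = 0.0270 × 23.0 = 0.621.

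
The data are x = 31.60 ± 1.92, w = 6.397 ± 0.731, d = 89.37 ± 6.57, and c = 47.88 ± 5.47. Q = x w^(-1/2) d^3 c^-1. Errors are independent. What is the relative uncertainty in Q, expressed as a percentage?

Each factor contributes (exponent × relative error)² to (δQ/Q)²:
  (1·δx/x)² = (1×0.0608)² = 0.00369;  (−½·δw/w)² = (-0.5×0.114)² = 0.00326;  (3·δd/d)² = (3×0.0735)² = 0.0486;  (-1·δc/c)² = (-1×0.114)² = 0.0131
δQ/Q = √(0.0686) = 0.262

26.2%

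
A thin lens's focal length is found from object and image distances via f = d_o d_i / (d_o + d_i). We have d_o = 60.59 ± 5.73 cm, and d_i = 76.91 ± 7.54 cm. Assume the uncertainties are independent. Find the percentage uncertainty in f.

∂f/∂d_o = (d_i/(d_o+d_i))² = 0.313;  ∂f/∂d_i = (d_o/(d_o+d_i))² = 0.194
δf = √((∂f/∂d_o · δd_o)² + (∂f/∂d_i · δd_i)²) = √(3.21 + 2.14) = 2.31 cm
f = 33.89 cm, so δf/f = 2.31/33.89 = 0.0683.

6.83%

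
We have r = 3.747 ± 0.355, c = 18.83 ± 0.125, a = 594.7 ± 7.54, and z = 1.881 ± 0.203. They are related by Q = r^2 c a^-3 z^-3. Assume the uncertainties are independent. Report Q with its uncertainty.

(1.889 ± 0.712) × 10^-7

Since Q is a product/quotient, work with relative uncertainties:
  (2·δr/r)² = (2×0.0947)² = 0.0359;  (1·δc/c)² = (1×0.00664)² = 4.41e-05;  (-3·δa/a)² = (-3×0.0127)² = 0.00145;  (-3·δz/z)² = (-3×0.108)² = 0.105
δQ/Q = √(0.142) = 0.377
Q = 1.889e-07, so δQ = 0.377 × 1.889e-07 = 7.12e-08.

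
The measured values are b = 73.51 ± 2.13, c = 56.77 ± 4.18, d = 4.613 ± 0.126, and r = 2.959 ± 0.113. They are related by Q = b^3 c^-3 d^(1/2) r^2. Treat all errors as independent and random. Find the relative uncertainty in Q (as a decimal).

Since Q is a product/quotient, work with relative uncertainties:
  (3·δb/b)² = (3×0.0290)² = 0.00756;  (-3·δc/c)² = (-3×0.0736)² = 0.0488;  (½·δd/d)² = (0.5×0.0273)² = 0.000187;  (2·δr/r)² = (2×0.0382)² = 0.00583
δQ/Q = √(0.0624) = 0.250

0.250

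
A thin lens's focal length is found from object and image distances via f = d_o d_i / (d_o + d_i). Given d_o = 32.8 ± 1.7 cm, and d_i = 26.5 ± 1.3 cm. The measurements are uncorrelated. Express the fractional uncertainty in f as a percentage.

∂f/∂d_o = (d_i/(d_o+d_i))² = 0.200;  ∂f/∂d_i = (d_o/(d_o+d_i))² = 0.306
δf = √((∂f/∂d_o · δd_o)² + (∂f/∂d_i · δd_i)²) = √(0.115 + 0.158) = 0.523 cm
f = 14.7 cm, so δf/f = 0.523/14.7 = 0.0357.

3.57%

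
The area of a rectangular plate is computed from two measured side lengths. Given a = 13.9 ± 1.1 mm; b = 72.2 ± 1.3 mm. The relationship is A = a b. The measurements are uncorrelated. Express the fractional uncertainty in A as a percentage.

For a monomial A ∝ a, b, fractional errors add in quadrature:
  (1·δa/a)² = (1×0.0791)² = 0.00626;  (1·δb/b)² = (1×0.0180)² = 0.000324
δA/A = √(0.00659) = 0.0812

8.12%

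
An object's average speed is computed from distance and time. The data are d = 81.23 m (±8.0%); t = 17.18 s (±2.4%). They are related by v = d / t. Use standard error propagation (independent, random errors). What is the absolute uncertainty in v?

0.395 m/s

Since v is a product/quotient, work with relative uncertainties:
  (1·δd/d)² = (1×0.0800)² = 0.00640;  (-1·δt/t)² = (-1×0.0240)² = 0.000576
δv/v = √(0.00698) = 0.0835
v = 4.728 m/s, so δv = 0.0835 × 4.728 = 0.395 m/s.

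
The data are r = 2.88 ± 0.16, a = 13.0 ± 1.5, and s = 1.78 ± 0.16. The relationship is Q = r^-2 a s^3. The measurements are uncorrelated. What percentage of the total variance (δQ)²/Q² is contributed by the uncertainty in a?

13.5%

(δQ/Q)² = (-2·δr/r)² + (1·δa/a)² + (3·δs/s)²
  r term: (-2×0.0556)² = 0.0123
  a term: (1×0.115)² = 0.0133
  s term: (3×0.0899)² = 0.0727
Total = 0.0984. Share from a = 0.0133/0.0984 = 0.135.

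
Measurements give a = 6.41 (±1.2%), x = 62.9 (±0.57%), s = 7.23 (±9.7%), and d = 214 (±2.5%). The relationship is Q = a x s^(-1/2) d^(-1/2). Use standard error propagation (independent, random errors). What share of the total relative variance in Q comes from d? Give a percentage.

(δQ/Q)² = (1·δa/a)² + (1·δx/x)² + (−½·δs/s)² + (−½·δd/d)²
  a term: (1×0.0120)² = 0.000144
  x term: (1×0.00570)² = 3.25e-05
  s term: (-0.5×0.0970)² = 0.00235
  d term: (-0.5×0.0250)² = 0.000156
Total = 0.00268. Share from d = 0.000156/0.00268 = 0.0582.

5.82%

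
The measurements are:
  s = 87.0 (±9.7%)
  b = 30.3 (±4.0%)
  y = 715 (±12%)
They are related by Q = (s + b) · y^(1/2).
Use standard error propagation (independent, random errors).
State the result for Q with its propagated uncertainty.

3140 ± 296

Let u = s + b = 117. δu = √(δs² + δb²) = √(71.2 + 1.47) = 8.53, so δu/u = 0.0727.
Q is then a monomial in u, y:
δQ/Q = √((δu/u)² + (½·δy/y)²) = √(0.00528 + 0.00360) = 0.0942
Q = 3140, so δQ = 0.0942 × 3140 = 296.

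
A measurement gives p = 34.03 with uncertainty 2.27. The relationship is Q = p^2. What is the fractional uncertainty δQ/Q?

Q ∝ p^2, so δQ/Q = |2| · δp/p = 2 × 0.0667 = 0.133.

0.133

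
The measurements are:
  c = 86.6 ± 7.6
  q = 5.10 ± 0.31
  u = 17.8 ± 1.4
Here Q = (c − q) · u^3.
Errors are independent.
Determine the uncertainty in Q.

1.17e+05

Let w = c − q = 81.5. δw = √(δc² + δq²) = √(57.8 + 0.0961) = 7.61, so δw/w = 0.0933.
Q is then a monomial in w, u:
δQ/Q = √((δw/w)² + (3·δu/u)²) = √(0.00871 + 0.0557) = 0.254
Q = 4.6e+05, so δQ = 0.254 × 4.6e+05 = 1.17e+05.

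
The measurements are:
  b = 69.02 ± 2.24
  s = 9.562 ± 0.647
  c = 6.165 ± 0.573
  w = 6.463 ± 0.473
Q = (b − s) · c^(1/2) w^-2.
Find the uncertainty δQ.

0.560

Let u = b − s = 59.46. δu = √(δb² + δs²) = √(5.02 + 0.419) = 2.33, so δu/u = 0.0392.
Q is then a monomial in u, c, w:
δQ/Q = √((δu/u)² + (½·δc/c)² + (-2·δw/w)²) = √(0.00154 + 0.00216 + 0.0214) = 0.158
Q = 3.534, so δQ = 0.158 × 3.534 = 0.560.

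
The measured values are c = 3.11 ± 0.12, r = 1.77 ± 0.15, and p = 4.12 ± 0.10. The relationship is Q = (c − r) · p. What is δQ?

0.803

Let u = c − r = 1.34. δu = √(δc² + δr²) = √(0.0144 + 0.0225) = 0.192, so δu/u = 0.143.
Q is then a monomial in u, p:
δQ/Q = √((δu/u)² + (1·δp/p)²) = √(0.0206 + 0.000589) = 0.145
Q = 5.52, so δQ = 0.145 × 5.52 = 0.803.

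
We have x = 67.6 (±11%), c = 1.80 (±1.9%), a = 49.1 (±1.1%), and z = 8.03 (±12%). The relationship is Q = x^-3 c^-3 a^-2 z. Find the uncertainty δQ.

6.59e-10

Since Q is a product/quotient, work with relative uncertainties:
  (-3·δx/x)² = (-3×0.110)² = 0.109;  (-3·δc/c)² = (-3×0.0190)² = 0.00325;  (-2·δa/a)² = (-2×0.0110)² = 0.000484;  (1·δz/z)² = (1×0.120)² = 0.0144
δQ/Q = √(0.127) = 0.356
Q = 1.85e-09, so δQ = 0.356 × 1.85e-09 = 6.59e-10.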